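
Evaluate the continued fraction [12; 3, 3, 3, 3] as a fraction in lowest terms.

1341/109

Using pₖ = aₖpₖ₋₁ + pₖ₋₂ and qₖ = aₖqₖ₋₁ + qₖ₋₂:
  k=0: a=12, p=12, q=1
  k=1: a=3, p=37, q=3
  k=2: a=3, p=123, q=10
  k=3: a=3, p=406, q=33
  k=4: a=3, p=1341, q=109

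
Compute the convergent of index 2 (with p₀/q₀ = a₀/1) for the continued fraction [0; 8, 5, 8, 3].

5/41

Using pₖ = aₖpₖ₋₁ + pₖ₋₂, qₖ = aₖqₖ₋₁ + qₖ₋₂ (with p₋₁=1, p₋₂=0, q₋₁=0, q₋₂=1):
  k=0: a=0, p=0, q=1
  k=1: a=8, p=1, q=8
  k=2: a=5, p=5, q=41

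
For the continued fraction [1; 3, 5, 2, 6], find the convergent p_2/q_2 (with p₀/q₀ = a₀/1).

21/16

Using pₖ = aₖpₖ₋₁ + pₖ₋₂, qₖ = aₖqₖ₋₁ + qₖ₋₂ (with p₋₁=1, p₋₂=0, q₋₁=0, q₋₂=1):
  k=0: a=1, p=1, q=1
  k=1: a=3, p=4, q=3
  k=2: a=5, p=21, q=16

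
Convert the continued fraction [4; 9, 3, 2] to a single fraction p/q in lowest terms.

Fold from the inside: start with 2/1.
  3 + 1/2 = 7/2
  9 + 2/7 = 65/7
  4 + 7/65 = 267/65

267/65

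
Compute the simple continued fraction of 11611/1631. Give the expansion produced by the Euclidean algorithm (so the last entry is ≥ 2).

[7; 8, 2, 2, 5, 7]

11611 = 7*1631 + 194
1631 = 8*194 + 79
194 = 2*79 + 36
79 = 2*36 + 7
36 = 5*7 + 1
7 = 7*1 + 0  (stop)
So 11611/1631 = [7; 8, 2, 2, 5, 7].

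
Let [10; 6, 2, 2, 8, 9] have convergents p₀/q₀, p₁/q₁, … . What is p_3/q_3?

Using pₖ = aₖpₖ₋₁ + pₖ₋₂, qₖ = aₖqₖ₋₁ + qₖ₋₂ (with p₋₁=1, p₋₂=0, q₋₁=0, q₋₂=1):
  k=0: a=10, p=10, q=1
  k=1: a=6, p=61, q=6
  k=2: a=2, p=132, q=13
  k=3: a=2, p=325, q=32

325/32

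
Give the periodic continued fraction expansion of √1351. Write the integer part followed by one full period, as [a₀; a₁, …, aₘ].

a₀ = ⌊√1351⌋ = 36.
With m₀=0, d₀=1 and mₖ₊₁ = dₖaₖ − mₖ, dₖ₊₁ = (n − mₖ₊₁²)/dₖ, aₖ₊₁ = ⌊(a₀+mₖ₊₁)/dₖ₊₁⌋:
  k=1: m=36, d=55, a=1
  k=2: m=19, d=18, a=3
  k=3: m=35, d=7, a=10
  k=4: m=35, d=18, a=3
  k=5: m=19, d=55, a=1
  k=6: m=36, d=1, a=72
d=1 and a=2a₀=72 at k=6, so the next step gives (m, d) = (36, 55) again — its k=1 value — and the period has length 6.

[36; 1, 3, 10, 3, 1, 72]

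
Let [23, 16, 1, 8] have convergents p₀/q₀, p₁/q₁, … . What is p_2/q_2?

392/17

Using pₖ = aₖpₖ₋₁ + pₖ₋₂, qₖ = aₖqₖ₋₁ + qₖ₋₂ (with p₋₁=1, p₋₂=0, q₋₁=0, q₋₂=1):
  k=0: a=23, p=23, q=1
  k=1: a=16, p=369, q=16
  k=2: a=1, p=392, q=17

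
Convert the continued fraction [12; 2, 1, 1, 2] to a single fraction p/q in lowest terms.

Fold from the inside: start with 2/1.
  1 + 1/2 = 3/2
  1 + 2/3 = 5/3
  2 + 3/5 = 13/5
  12 + 5/13 = 161/13

161/13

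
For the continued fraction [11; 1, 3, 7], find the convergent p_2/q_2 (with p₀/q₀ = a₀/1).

Using pₖ = aₖpₖ₋₁ + pₖ₋₂, qₖ = aₖqₖ₋₁ + qₖ₋₂ (with p₋₁=1, p₋₂=0, q₋₁=0, q₋₂=1):
  k=0: a=11, p=11, q=1
  k=1: a=1, p=12, q=1
  k=2: a=3, p=47, q=4

47/4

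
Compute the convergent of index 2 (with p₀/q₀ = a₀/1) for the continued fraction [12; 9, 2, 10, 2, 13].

230/19

Using pₖ = aₖpₖ₋₁ + pₖ₋₂, qₖ = aₖqₖ₋₁ + qₖ₋₂ (with p₋₁=1, p₋₂=0, q₋₁=0, q₋₂=1):
  k=0: a=12, p=12, q=1
  k=1: a=9, p=109, q=9
  k=2: a=2, p=230, q=19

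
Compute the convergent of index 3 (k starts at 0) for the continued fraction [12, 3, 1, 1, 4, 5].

86/7

Using pₖ = aₖpₖ₋₁ + pₖ₋₂, qₖ = aₖqₖ₋₁ + qₖ₋₂ (with p₋₁=1, p₋₂=0, q₋₁=0, q₋₂=1):
  k=0: a=12, p=12, q=1
  k=1: a=3, p=37, q=3
  k=2: a=1, p=49, q=4
  k=3: a=1, p=86, q=7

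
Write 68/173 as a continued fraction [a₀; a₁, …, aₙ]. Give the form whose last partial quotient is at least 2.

68 = 0·173 + 68
173 = 2·68 + 37
68 = 1·37 + 31
37 = 1·31 + 6
31 = 5·6 + 1
6 = 6·1 + 0  (stop)
So 68/173 = [0; 2, 1, 1, 5, 6].

[0; 2, 1, 1, 5, 6]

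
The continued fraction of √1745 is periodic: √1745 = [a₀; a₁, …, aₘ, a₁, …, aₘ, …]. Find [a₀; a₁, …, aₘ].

[41; 1, 3, 2, 2, 3, 1, 82]

a₀ = ⌊√1745⌋ = 41.
With m₀=0, d₀=1 and mₖ₊₁ = dₖaₖ − mₖ, dₖ₊₁ = (n − mₖ₊₁²)/dₖ, aₖ₊₁ = ⌊(a₀+mₖ₊₁)/dₖ₊₁⌋:
  k=1: m=41, d=64, a=1
  k=2: m=23, d=19, a=3
  k=3: m=34, d=31, a=2
  k=4: m=28, d=31, a=2
  k=5: m=34, d=19, a=3
  k=6: m=23, d=64, a=1
  k=7: m=41, d=1, a=82
d=1 and a=2a₀=82 at k=7, so the next step gives (m, d) = (41, 64) again — its k=1 value — and the period has length 7.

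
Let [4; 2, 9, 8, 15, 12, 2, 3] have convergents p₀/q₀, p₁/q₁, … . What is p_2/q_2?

Using pₖ = aₖpₖ₋₁ + pₖ₋₂, qₖ = aₖqₖ₋₁ + qₖ₋₂ (with p₋₁=1, p₋₂=0, q₋₁=0, q₋₂=1):
  k=0: a=4, p=4, q=1
  k=1: a=2, p=9, q=2
  k=2: a=9, p=85, q=19

85/19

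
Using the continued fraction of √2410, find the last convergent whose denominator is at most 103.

4811/98

√2410 = [49; 10, 1, 8, 1, 10, 98, …] (period length 6).
Convergents:
  p_0/q_0 = 49/1
  p_1/q_1 = 491/10
  p_2/q_2 = 540/11
  p_3/q_3 = 4811/98
  p_4/q_4 = 5351/109
q_3 = 98 ≤ 103 < 109 = q_4, so the answer is 4811/98.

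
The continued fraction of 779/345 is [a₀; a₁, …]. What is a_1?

779 = 2·345 + 89   →  a_0 = 2
345 = 3·89 + 78   →  a_1 = 3

3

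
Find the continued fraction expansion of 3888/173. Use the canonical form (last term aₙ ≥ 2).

3888 = 22×173 + 82
173 = 2×82 + 9
82 = 9×9 + 1
9 = 9×1 + 0  (stop)
So 3888/173 = [22; 2, 9, 9].

[22; 2, 9, 9]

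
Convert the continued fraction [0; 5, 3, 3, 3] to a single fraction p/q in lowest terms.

33/175

Fold from the inside: start with 3/1.
  3 + 1/3 = 10/3
  3 + 3/10 = 33/10
  5 + 10/33 = 175/33
  0 + 33/175 = 33/175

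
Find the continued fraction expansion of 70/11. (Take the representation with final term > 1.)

[6; 2, 1, 3]

70 = 6×11 + 4
11 = 2×4 + 3
4 = 1×3 + 1
3 = 3×1 + 0  (stop)
So 70/11 = [6; 2, 1, 3].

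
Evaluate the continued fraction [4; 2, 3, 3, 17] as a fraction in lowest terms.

Using pₖ = aₖpₖ₋₁ + pₖ₋₂ and qₖ = aₖqₖ₋₁ + qₖ₋₂:
  k=0: a=4, p=4, q=1
  k=1: a=2, p=9, q=2
  k=2: a=3, p=31, q=7
  k=3: a=3, p=102, q=23
  k=4: a=17, p=1765, q=398

1765/398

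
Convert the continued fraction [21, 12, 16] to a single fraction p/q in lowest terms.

4069/193

Using pₖ = aₖpₖ₋₁ + pₖ₋₂ and qₖ = aₖqₖ₋₁ + qₖ₋₂:
  k=0: a=21, p=21, q=1
  k=1: a=12, p=253, q=12
  k=2: a=16, p=4069, q=193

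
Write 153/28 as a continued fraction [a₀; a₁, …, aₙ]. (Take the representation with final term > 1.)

153 = 5×28 + 13
28 = 2×13 + 2
13 = 6×2 + 1
2 = 2×1 + 0  (stop)
So 153/28 = [5; 2, 6, 2].

[5; 2, 6, 2]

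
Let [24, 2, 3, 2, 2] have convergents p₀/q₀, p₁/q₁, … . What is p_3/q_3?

391/16

Using pₖ = aₖpₖ₋₁ + pₖ₋₂, qₖ = aₖqₖ₋₁ + qₖ₋₂ (with p₋₁=1, p₋₂=0, q₋₁=0, q₋₂=1):
  k=0: a=24, p=24, q=1
  k=1: a=2, p=49, q=2
  k=2: a=3, p=171, q=7
  k=3: a=2, p=391, q=16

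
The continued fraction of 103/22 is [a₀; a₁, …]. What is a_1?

1

103 = 4·22 + 15   →  a_0 = 4
22 = 1·15 + 7   →  a_1 = 1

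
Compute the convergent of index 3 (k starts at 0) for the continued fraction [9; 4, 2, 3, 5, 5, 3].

286/31

Using pₖ = aₖpₖ₋₁ + pₖ₋₂, qₖ = aₖqₖ₋₁ + qₖ₋₂ (with p₋₁=1, p₋₂=0, q₋₁=0, q₋₂=1):
  k=0: a=9, p=9, q=1
  k=1: a=4, p=37, q=4
  k=2: a=2, p=83, q=9
  k=3: a=3, p=286, q=31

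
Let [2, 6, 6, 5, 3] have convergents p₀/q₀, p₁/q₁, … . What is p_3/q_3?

Using pₖ = aₖpₖ₋₁ + pₖ₋₂, qₖ = aₖqₖ₋₁ + qₖ₋₂ (with p₋₁=1, p₋₂=0, q₋₁=0, q₋₂=1):
  k=0: a=2, p=2, q=1
  k=1: a=6, p=13, q=6
  k=2: a=6, p=80, q=37
  k=3: a=5, p=413, q=191

413/191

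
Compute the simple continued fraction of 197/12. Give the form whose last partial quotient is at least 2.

[16; 2, 2, 2]

197 = 16*12 + 5
12 = 2*5 + 2
5 = 2*2 + 1
2 = 2*1 + 0  (stop)
So 197/12 = [16; 2, 2, 2].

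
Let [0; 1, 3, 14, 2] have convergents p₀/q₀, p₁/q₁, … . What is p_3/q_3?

43/57

Using pₖ = aₖpₖ₋₁ + pₖ₋₂, qₖ = aₖqₖ₋₁ + qₖ₋₂ (with p₋₁=1, p₋₂=0, q₋₁=0, q₋₂=1):
  k=0: a=0, p=0, q=1
  k=1: a=1, p=1, q=1
  k=2: a=3, p=3, q=4
  k=3: a=14, p=43, q=57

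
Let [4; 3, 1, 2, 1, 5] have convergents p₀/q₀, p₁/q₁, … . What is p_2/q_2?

17/4

Using pₖ = aₖpₖ₋₁ + pₖ₋₂, qₖ = aₖqₖ₋₁ + qₖ₋₂ (with p₋₁=1, p₋₂=0, q₋₁=0, q₋₂=1):
  k=0: a=4, p=4, q=1
  k=1: a=3, p=13, q=3
  k=2: a=1, p=17, q=4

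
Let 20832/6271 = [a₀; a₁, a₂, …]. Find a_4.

3

20832 = 3·6271 + 2019   →  a_0 = 3
6271 = 3·2019 + 214   →  a_1 = 3
2019 = 9·214 + 93   →  a_2 = 9
214 = 2·93 + 28   →  a_3 = 2
93 = 3·28 + 9   →  a_4 = 3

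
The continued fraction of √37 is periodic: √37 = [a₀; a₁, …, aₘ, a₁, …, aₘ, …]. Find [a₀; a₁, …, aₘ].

a₀ = ⌊√37⌋ = 6.
With m₀=0, d₀=1 and mₖ₊₁ = dₖaₖ − mₖ, dₖ₊₁ = (n − mₖ₊₁²)/dₖ, aₖ₊₁ = ⌊(a₀+mₖ₊₁)/dₖ₊₁⌋:
  k=1: m=6, d=1, a=12
d=1 and a=2a₀=12 at k=1, so the next step gives (m, d) = (6, 1) again — its k=1 value — and the period has length 1.

[6; 12]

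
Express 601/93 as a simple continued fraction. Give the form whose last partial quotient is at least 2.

601 = 6*93 + 43
93 = 2*43 + 7
43 = 6*7 + 1
7 = 7*1 + 0  (stop)
So 601/93 = [6; 2, 6, 7].

[6; 2, 6, 7]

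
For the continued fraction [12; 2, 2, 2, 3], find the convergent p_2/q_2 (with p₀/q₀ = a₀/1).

62/5

Using pₖ = aₖpₖ₋₁ + pₖ₋₂, qₖ = aₖqₖ₋₁ + qₖ₋₂ (with p₋₁=1, p₋₂=0, q₋₁=0, q₋₂=1):
  k=0: a=12, p=12, q=1
  k=1: a=2, p=25, q=2
  k=2: a=2, p=62, q=5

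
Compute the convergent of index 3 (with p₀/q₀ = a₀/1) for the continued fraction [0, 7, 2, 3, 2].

7/52

Using pₖ = aₖpₖ₋₁ + pₖ₋₂, qₖ = aₖqₖ₋₁ + qₖ₋₂ (with p₋₁=1, p₋₂=0, q₋₁=0, q₋₂=1):
  k=0: a=0, p=0, q=1
  k=1: a=7, p=1, q=7
  k=2: a=2, p=2, q=15
  k=3: a=3, p=7, q=52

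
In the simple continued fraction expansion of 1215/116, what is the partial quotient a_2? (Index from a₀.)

9

1215 = 10·116 + 55   →  a_0 = 10
116 = 2·55 + 6   →  a_1 = 2
55 = 9·6 + 1   →  a_2 = 9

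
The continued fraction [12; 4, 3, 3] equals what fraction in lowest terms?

Fold from the inside: start with 3/1.
  3 + 1/3 = 10/3
  4 + 3/10 = 43/10
  12 + 10/43 = 526/43

526/43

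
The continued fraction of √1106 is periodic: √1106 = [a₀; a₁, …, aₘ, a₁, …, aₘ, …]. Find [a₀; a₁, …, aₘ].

a₀ = ⌊√1106⌋ = 33.
With m₀=0, d₀=1 and mₖ₊₁ = dₖaₖ − mₖ, dₖ₊₁ = (n − mₖ₊₁²)/dₖ, aₖ₊₁ = ⌊(a₀+mₖ₊₁)/dₖ₊₁⌋:
  k=1: m=33, d=17, a=3
  k=2: m=18, d=46, a=1
  k=3: m=28, d=7, a=8
  k=4: m=28, d=46, a=1
  k=5: m=18, d=17, a=3
  k=6: m=33, d=1, a=66
d=1 and a=2a₀=66 at k=6, so the next step gives (m, d) = (33, 17) again — its k=1 value — and the period has length 6.

[33; 3, 1, 8, 1, 3, 66]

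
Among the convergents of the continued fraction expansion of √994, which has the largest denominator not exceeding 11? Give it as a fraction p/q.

63/2

√994 = [31; 1, 1, 8, 1, 1, 62, …] (period length 6).
Convergents:
  p_0/q_0 = 31/1
  p_1/q_1 = 32/1
  p_2/q_2 = 63/2
  p_3/q_3 = 536/17
q_2 = 2 ≤ 11 < 17 = q_3, so the answer is 63/2.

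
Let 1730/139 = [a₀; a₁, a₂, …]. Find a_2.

1730 = 12·139 + 62   →  a_0 = 12
139 = 2·62 + 15   →  a_1 = 2
62 = 4·15 + 2   →  a_2 = 4

4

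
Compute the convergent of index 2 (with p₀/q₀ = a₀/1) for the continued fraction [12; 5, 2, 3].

134/11

Using pₖ = aₖpₖ₋₁ + pₖ₋₂, qₖ = aₖqₖ₋₁ + qₖ₋₂ (with p₋₁=1, p₋₂=0, q₋₁=0, q₋₂=1):
  k=0: a=12, p=12, q=1
  k=1: a=5, p=61, q=5
  k=2: a=2, p=134, q=11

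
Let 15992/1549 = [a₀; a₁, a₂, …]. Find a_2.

11

15992 = 10·1549 + 502   →  a_0 = 10
1549 = 3·502 + 43   →  a_1 = 3
502 = 11·43 + 29   →  a_2 = 11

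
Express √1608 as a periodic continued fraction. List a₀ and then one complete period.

[40; 10, 80]

a₀ = ⌊√1608⌋ = 40.
With m₀=0, d₀=1 and mₖ₊₁ = dₖaₖ − mₖ, dₖ₊₁ = (n − mₖ₊₁²)/dₖ, aₖ₊₁ = ⌊(a₀+mₖ₊₁)/dₖ₊₁⌋:
  k=1: m=40, d=8, a=10
  k=2: m=40, d=1, a=80
d=1 and a=2a₀=80 at k=2, so the next step gives (m, d) = (40, 8) again — its k=1 value — and the period has length 2.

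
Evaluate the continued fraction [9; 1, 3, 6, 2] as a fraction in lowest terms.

Fold from the inside: start with 2/1.
  6 + 1/2 = 13/2
  3 + 2/13 = 41/13
  1 + 13/41 = 54/41
  9 + 41/54 = 527/54

527/54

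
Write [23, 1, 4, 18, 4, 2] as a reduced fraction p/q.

19732/829

Using pₖ = aₖpₖ₋₁ + pₖ₋₂ and qₖ = aₖqₖ₋₁ + qₖ₋₂:
  k=0: a=23, p=23, q=1
  k=1: a=1, p=24, q=1
  k=2: a=4, p=119, q=5
  k=3: a=18, p=2166, q=91
  k=4: a=4, p=8783, q=369
  k=5: a=2, p=19732, q=829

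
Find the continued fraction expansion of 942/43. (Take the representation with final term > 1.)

[21; 1, 9, 1, 3]

942 = 21·43 + 39
43 = 1·39 + 4
39 = 9·4 + 3
4 = 1·3 + 1
3 = 3·1 + 0  (stop)
So 942/43 = [21; 1, 9, 1, 3].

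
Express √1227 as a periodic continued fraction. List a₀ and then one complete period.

a₀ = ⌊√1227⌋ = 35.
With m₀=0, d₀=1 and mₖ₊₁ = dₖaₖ − mₖ, dₖ₊₁ = (n − mₖ₊₁²)/dₖ, aₖ₊₁ = ⌊(a₀+mₖ₊₁)/dₖ₊₁⌋:
  k=1: m=35, d=2, a=35
  k=2: m=35, d=1, a=70
d=1 and a=2a₀=70 at k=2, so the next step gives (m, d) = (35, 2) again — its k=1 value — and the period has length 2.

[35; 35, 70]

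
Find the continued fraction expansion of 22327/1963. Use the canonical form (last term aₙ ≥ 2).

22327 = 11×1963 + 734
1963 = 2×734 + 495
734 = 1×495 + 239
495 = 2×239 + 17
239 = 14×17 + 1
17 = 17×1 + 0  (stop)
So 22327/1963 = [11; 2, 1, 2, 14, 17].

[11; 2, 1, 2, 14, 17]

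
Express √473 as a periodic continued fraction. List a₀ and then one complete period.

a₀ = ⌊√473⌋ = 21.
With m₀=0, d₀=1 and mₖ₊₁ = dₖaₖ − mₖ, dₖ₊₁ = (n − mₖ₊₁²)/dₖ, aₖ₊₁ = ⌊(a₀+mₖ₊₁)/dₖ₊₁⌋:
  k=1: m=21, d=32, a=1
  k=2: m=11, d=11, a=2
  k=3: m=11, d=32, a=1
  k=4: m=21, d=1, a=42
d=1 and a=2a₀=42 at k=4, so the next step gives (m, d) = (21, 32) again — its k=1 value — and the period has length 4.

[21; 1, 2, 1, 42]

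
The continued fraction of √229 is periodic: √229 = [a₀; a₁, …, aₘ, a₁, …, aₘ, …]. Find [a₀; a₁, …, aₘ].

[15; 7, 1, 1, 7, 30]

a₀ = ⌊√229⌋ = 15.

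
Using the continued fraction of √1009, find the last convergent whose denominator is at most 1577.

34433/1084

√1009 = [31; 1, 3, 3, 1, 62, …] (period length 5).
Convergents:
  p_0/q_0 = 31/1
  p_1/q_1 = 32/1
  p_2/q_2 = 127/4
  p_3/q_3 = 413/13
  p_4/q_4 = 540/17
  p_5/q_5 = 33893/1067
  p_6/q_6 = 34433/1084
  p_7/q_7 = 137192/4319
q_6 = 1084 ≤ 1577 < 4319 = q_7, so the answer is 34433/1084.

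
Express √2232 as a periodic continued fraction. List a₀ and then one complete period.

[47; 4, 10, 4, 94]

a₀ = ⌊√2232⌋ = 47.
With m₀=0, d₀=1 and mₖ₊₁ = dₖaₖ − mₖ, dₖ₊₁ = (n − mₖ₊₁²)/dₖ, aₖ₊₁ = ⌊(a₀+mₖ₊₁)/dₖ₊₁⌋:
  k=1: m=47, d=23, a=4
  k=2: m=45, d=9, a=10
  k=3: m=45, d=23, a=4
  k=4: m=47, d=1, a=94
d=1 and a=2a₀=94 at k=4, so the next step gives (m, d) = (47, 23) again — its k=1 value — and the period has length 4.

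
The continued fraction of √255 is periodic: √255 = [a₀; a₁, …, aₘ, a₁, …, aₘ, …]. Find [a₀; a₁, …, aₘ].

[15; 1, 30]

a₀ = ⌊√255⌋ = 15.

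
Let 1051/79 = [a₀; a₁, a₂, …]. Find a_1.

1051 = 13·79 + 24   →  a_0 = 13
79 = 3·24 + 7   →  a_1 = 3

3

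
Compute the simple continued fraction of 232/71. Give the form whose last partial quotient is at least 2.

[3; 3, 1, 2, 1, 4]

232 = 3*71 + 19
71 = 3*19 + 14
19 = 1*14 + 5
14 = 2*5 + 4
5 = 1*4 + 1
4 = 4*1 + 0  (stop)
So 232/71 = [3; 3, 1, 2, 1, 4].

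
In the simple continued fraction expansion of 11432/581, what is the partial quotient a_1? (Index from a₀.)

11432 = 19·581 + 393   →  a_0 = 19
581 = 1·393 + 188   →  a_1 = 1

1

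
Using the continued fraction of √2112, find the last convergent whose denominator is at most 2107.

√2112 = [45; 1, 21, 1, 90, …] (period length 4).
Convergents:
  p_0/q_0 = 45/1
  p_1/q_1 = 46/1
  p_2/q_2 = 1011/22
  p_3/q_3 = 1057/23
  p_4/q_4 = 96141/2092
  p_5/q_5 = 97198/2115
q_4 = 2092 ≤ 2107 < 2115 = q_5, so the answer is 96141/2092.

96141/2092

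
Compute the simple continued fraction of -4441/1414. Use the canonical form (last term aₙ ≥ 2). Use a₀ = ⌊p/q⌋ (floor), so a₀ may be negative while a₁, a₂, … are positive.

[-4; 1, 6, 9, 2, 10]

-4441 = -4*1414 + 1215
1414 = 1*1215 + 199
1215 = 6*199 + 21
199 = 9*21 + 10
21 = 2*10 + 1
10 = 10*1 + 0  (stop)
So -4441/1414 = [-4; 1, 6, 9, 2, 10].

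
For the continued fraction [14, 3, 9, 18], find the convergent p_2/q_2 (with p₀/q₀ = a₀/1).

Using pₖ = aₖpₖ₋₁ + pₖ₋₂, qₖ = aₖqₖ₋₁ + qₖ₋₂ (with p₋₁=1, p₋₂=0, q₋₁=0, q₋₂=1):
  k=0: a=14, p=14, q=1
  k=1: a=3, p=43, q=3
  k=2: a=9, p=401, q=28

401/28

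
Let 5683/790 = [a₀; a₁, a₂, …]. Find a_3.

5683 = 7·790 + 153   →  a_0 = 7
790 = 5·153 + 25   →  a_1 = 5
153 = 6·25 + 3   →  a_2 = 6
25 = 8·3 + 1   →  a_3 = 8

8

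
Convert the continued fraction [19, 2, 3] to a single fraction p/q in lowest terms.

136/7

Fold from the inside: start with 3/1.
  2 + 1/3 = 7/3
  19 + 3/7 = 136/7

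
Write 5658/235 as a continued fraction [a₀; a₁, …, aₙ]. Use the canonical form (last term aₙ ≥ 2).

[24; 13, 18]

5658 = 24*235 + 18
235 = 13*18 + 1
18 = 18*1 + 0  (stop)
So 5658/235 = [24; 13, 18].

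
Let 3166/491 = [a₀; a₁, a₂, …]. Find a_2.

4

3166 = 6·491 + 220   →  a_0 = 6
491 = 2·220 + 51   →  a_1 = 2
220 = 4·51 + 16   →  a_2 = 4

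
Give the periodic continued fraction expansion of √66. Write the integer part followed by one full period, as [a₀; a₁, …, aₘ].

[8; 8, 16]

a₀ = ⌊√66⌋ = 8.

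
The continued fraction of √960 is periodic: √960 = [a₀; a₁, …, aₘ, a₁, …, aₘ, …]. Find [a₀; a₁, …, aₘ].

[30; 1, 60]

a₀ = ⌊√960⌋ = 30.
With m₀=0, d₀=1 and mₖ₊₁ = dₖaₖ − mₖ, dₖ₊₁ = (n − mₖ₊₁²)/dₖ, aₖ₊₁ = ⌊(a₀+mₖ₊₁)/dₖ₊₁⌋:
  k=1: m=30, d=60, a=1
  k=2: m=30, d=1, a=60
d=1 and a=2a₀=60 at k=2, so the next step gives (m, d) = (30, 60) again — its k=1 value — and the period has length 2.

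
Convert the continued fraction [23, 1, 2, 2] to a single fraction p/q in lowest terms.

166/7

Using pₖ = aₖpₖ₋₁ + pₖ₋₂ and qₖ = aₖqₖ₋₁ + qₖ₋₂:
  k=0: a=23, p=23, q=1
  k=1: a=1, p=24, q=1
  k=2: a=2, p=71, q=3
  k=3: a=2, p=166, q=7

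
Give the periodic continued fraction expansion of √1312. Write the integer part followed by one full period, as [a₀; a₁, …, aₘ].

[36; 4, 1, 1, 17, 1, 1, 4, 72]

a₀ = ⌊√1312⌋ = 36.
With m₀=0, d₀=1 and mₖ₊₁ = dₖaₖ − mₖ, dₖ₊₁ = (n − mₖ₊₁²)/dₖ, aₖ₊₁ = ⌊(a₀+mₖ₊₁)/dₖ₊₁⌋:
  k=1: m=36, d=16, a=4
  k=2: m=28, d=33, a=1
  k=3: m=5, d=39, a=1
  k=4: m=34, d=4, a=17
  k=5: m=34, d=39, a=1
  k=6: m=5, d=33, a=1
  k=7: m=28, d=16, a=4
  k=8: m=36, d=1, a=72
d=1 and a=2a₀=72 at k=8, so the next step gives (m, d) = (36, 16) again — its k=1 value — and the period has length 8.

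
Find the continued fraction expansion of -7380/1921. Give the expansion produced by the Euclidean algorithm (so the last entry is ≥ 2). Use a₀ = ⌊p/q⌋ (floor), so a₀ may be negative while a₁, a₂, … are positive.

[-4; 6, 3, 7, 2, 6]

-7380 = -4×1921 + 304
1921 = 6×304 + 97
304 = 3×97 + 13
97 = 7×13 + 6
13 = 2×6 + 1
6 = 6×1 + 0  (stop)
So -7380/1921 = [-4; 6, 3, 7, 2, 6].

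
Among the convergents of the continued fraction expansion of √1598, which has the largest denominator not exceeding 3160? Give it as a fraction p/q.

√1598 = [39; 1, 38, 1, 78, …] (period length 4).
Convergents:
  p_0/q_0 = 39/1
  p_1/q_1 = 40/1
  p_2/q_2 = 1559/39
  p_3/q_3 = 1599/40
  p_4/q_4 = 126281/3159
  p_5/q_5 = 127880/3199
q_4 = 3159 ≤ 3160 < 3199 = q_5, so the answer is 126281/3159.

126281/3159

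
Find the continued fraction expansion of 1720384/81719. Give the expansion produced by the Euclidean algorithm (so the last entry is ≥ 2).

1720384 = 21·81719 + 4285
81719 = 19·4285 + 304
4285 = 14·304 + 29
304 = 10·29 + 14
29 = 2·14 + 1
14 = 14·1 + 0  (stop)
So 1720384/81719 = [21; 19, 14, 10, 2, 14].

[21; 19, 14, 10, 2, 14]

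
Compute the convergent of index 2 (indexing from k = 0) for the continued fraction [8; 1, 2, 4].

Using pₖ = aₖpₖ₋₁ + pₖ₋₂, qₖ = aₖqₖ₋₁ + qₖ₋₂ (with p₋₁=1, p₋₂=0, q₋₁=0, q₋₂=1):
  k=0: a=8, p=8, q=1
  k=1: a=1, p=9, q=1
  k=2: a=2, p=26, q=3

26/3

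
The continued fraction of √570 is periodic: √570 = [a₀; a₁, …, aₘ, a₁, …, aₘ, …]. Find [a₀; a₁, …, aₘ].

a₀ = ⌊√570⌋ = 23.
With m₀=0, d₀=1 and mₖ₊₁ = dₖaₖ − mₖ, dₖ₊₁ = (n − mₖ₊₁²)/dₖ, aₖ₊₁ = ⌊(a₀+mₖ₊₁)/dₖ₊₁⌋:
  k=1: m=23, d=41, a=1
  k=2: m=18, d=6, a=6
  k=3: m=18, d=41, a=1
  k=4: m=23, d=1, a=46
d=1 and a=2a₀=46 at k=4, so the next step gives (m, d) = (23, 41) again — its k=1 value — and the period has length 4.

[23; 1, 6, 1, 46]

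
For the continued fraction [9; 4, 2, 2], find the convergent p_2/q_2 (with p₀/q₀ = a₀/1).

Using pₖ = aₖpₖ₋₁ + pₖ₋₂, qₖ = aₖqₖ₋₁ + qₖ₋₂ (with p₋₁=1, p₋₂=0, q₋₁=0, q₋₂=1):
  k=0: a=9, p=9, q=1
  k=1: a=4, p=37, q=4
  k=2: a=2, p=83, q=9

83/9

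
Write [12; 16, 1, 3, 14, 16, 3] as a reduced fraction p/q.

Using pₖ = aₖpₖ₋₁ + pₖ₋₂ and qₖ = aₖqₖ₋₁ + qₖ₋₂:
  k=0: a=12, p=12, q=1
  k=1: a=16, p=193, q=16
  k=2: a=1, p=205, q=17
  k=3: a=3, p=808, q=67
  k=4: a=14, p=11517, q=955
  k=5: a=16, p=185080, q=15347
  k=6: a=3, p=566757, q=46996

566757/46996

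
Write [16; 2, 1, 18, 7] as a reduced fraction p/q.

Fold from the inside: start with 7/1.
  18 + 1/7 = 127/7
  1 + 7/127 = 134/127
  2 + 127/134 = 395/134
  16 + 134/395 = 6454/395

6454/395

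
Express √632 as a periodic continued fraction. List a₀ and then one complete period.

[25; 7, 6, 7, 50]

a₀ = ⌊√632⌋ = 25.
With m₀=0, d₀=1 and mₖ₊₁ = dₖaₖ − mₖ, dₖ₊₁ = (n − mₖ₊₁²)/dₖ, aₖ₊₁ = ⌊(a₀+mₖ₊₁)/dₖ₊₁⌋:
  k=1: m=25, d=7, a=7
  k=2: m=24, d=8, a=6
  k=3: m=24, d=7, a=7
  k=4: m=25, d=1, a=50
d=1 and a=2a₀=50 at k=4, so the next step gives (m, d) = (25, 7) again — its k=1 value — and the period has length 4.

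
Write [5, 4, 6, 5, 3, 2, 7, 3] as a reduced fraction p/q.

116345/22202

Fold from the inside: start with 3/1.
  7 + 1/3 = 22/3
  2 + 3/22 = 47/22
  3 + 22/47 = 163/47
  5 + 47/163 = 862/163
  6 + 163/862 = 5335/862
  4 + 862/5335 = 22202/5335
  5 + 5335/22202 = 116345/22202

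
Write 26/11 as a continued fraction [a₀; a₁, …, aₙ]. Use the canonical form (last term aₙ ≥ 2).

[2; 2, 1, 3]

26 = 2·11 + 4
11 = 2·4 + 3
4 = 1·3 + 1
3 = 3·1 + 0  (stop)
So 26/11 = [2; 2, 1, 3].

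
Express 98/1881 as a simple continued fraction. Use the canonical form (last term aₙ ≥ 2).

[0; 19, 5, 6, 3]

98 = 0×1881 + 98
1881 = 19×98 + 19
98 = 5×19 + 3
19 = 6×3 + 1
3 = 3×1 + 0  (stop)
So 98/1881 = [0; 19, 5, 6, 3].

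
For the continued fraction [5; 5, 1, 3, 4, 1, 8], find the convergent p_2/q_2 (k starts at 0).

Using pₖ = aₖpₖ₋₁ + pₖ₋₂, qₖ = aₖqₖ₋₁ + qₖ₋₂ (with p₋₁=1, p₋₂=0, q₋₁=0, q₋₂=1):
  k=0: a=5, p=5, q=1
  k=1: a=5, p=26, q=5
  k=2: a=1, p=31, q=6

31/6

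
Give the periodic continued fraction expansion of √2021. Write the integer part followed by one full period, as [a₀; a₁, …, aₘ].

a₀ = ⌊√2021⌋ = 44.
With m₀=0, d₀=1 and mₖ₊₁ = dₖaₖ − mₖ, dₖ₊₁ = (n − mₖ₊₁²)/dₖ, aₖ₊₁ = ⌊(a₀+mₖ₊₁)/dₖ₊₁⌋:
  k=1: m=44, d=85, a=1
  k=2: m=41, d=4, a=21
  k=3: m=43, d=43, a=2
  k=4: m=43, d=4, a=21
  k=5: m=41, d=85, a=1
  k=6: m=44, d=1, a=88
d=1 and a=2a₀=88 at k=6, so the next step gives (m, d) = (44, 85) again — its k=1 value — and the period has length 6.

[44; 1, 21, 2, 21, 1, 88]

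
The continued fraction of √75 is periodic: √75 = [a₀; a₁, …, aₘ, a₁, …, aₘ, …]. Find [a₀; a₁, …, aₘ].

[8; 1, 1, 1, 16]

a₀ = ⌊√75⌋ = 8.
With m₀=0, d₀=1 and mₖ₊₁ = dₖaₖ − mₖ, dₖ₊₁ = (n − mₖ₊₁²)/dₖ, aₖ₊₁ = ⌊(a₀+mₖ₊₁)/dₖ₊₁⌋:
  k=1: m=8, d=11, a=1
  k=2: m=3, d=6, a=1
  k=3: m=3, d=11, a=1
  k=4: m=8, d=1, a=16
d=1 and a=2a₀=16 at k=4, so the next step gives (m, d) = (8, 11) again — its k=1 value — and the period has length 4.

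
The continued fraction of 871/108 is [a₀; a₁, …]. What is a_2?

871 = 8·108 + 7   →  a_0 = 8
108 = 15·7 + 3   →  a_1 = 15
7 = 2·3 + 1   →  a_2 = 2

2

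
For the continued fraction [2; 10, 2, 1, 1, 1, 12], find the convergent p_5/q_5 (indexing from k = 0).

Using pₖ = aₖpₖ₋₁ + pₖ₋₂, qₖ = aₖqₖ₋₁ + qₖ₋₂ (with p₋₁=1, p₋₂=0, q₋₁=0, q₋₂=1):
  k=0: a=2, p=2, q=1
  k=1: a=10, p=21, q=10
  k=2: a=2, p=44, q=21
  k=3: a=1, p=65, q=31
  k=4: a=1, p=109, q=52
  k=5: a=1, p=174, q=83

174/83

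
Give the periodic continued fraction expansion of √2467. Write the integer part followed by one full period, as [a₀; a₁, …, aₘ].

[49; 1, 2, 49, 2, 1, 98]

a₀ = ⌊√2467⌋ = 49.
With m₀=0, d₀=1 and mₖ₊₁ = dₖaₖ − mₖ, dₖ₊₁ = (n − mₖ₊₁²)/dₖ, aₖ₊₁ = ⌊(a₀+mₖ₊₁)/dₖ₊₁⌋:
  k=1: m=49, d=66, a=1
  k=2: m=17, d=33, a=2
  k=3: m=49, d=2, a=49
  k=4: m=49, d=33, a=2
  k=5: m=17, d=66, a=1
  k=6: m=49, d=1, a=98
d=1 and a=2a₀=98 at k=6, so the next step gives (m, d) = (49, 66) again — its k=1 value — and the period has length 6.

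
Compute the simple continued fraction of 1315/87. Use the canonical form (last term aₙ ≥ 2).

[15; 8, 1, 2, 3]

1315 = 15·87 + 10
87 = 8·10 + 7
10 = 1·7 + 3
7 = 2·3 + 1
3 = 3·1 + 0  (stop)
So 1315/87 = [15; 8, 1, 2, 3].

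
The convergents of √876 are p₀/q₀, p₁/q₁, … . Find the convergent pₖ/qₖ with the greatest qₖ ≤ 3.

59/2

√876 = [29; 1, 1, 2, 14, 2, 1, 1, 58, …] (period length 8).
Convergents:
  p_0/q_0 = 29/1
  p_1/q_1 = 30/1
  p_2/q_2 = 59/2
  p_3/q_3 = 148/5
q_2 = 2 ≤ 3 < 5 = q_3, so the answer is 59/2.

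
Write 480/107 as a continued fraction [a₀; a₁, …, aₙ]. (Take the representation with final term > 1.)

[4; 2, 17, 3]

480 = 4*107 + 52
107 = 2*52 + 3
52 = 17*3 + 1
3 = 3*1 + 0  (stop)
So 480/107 = [4; 2, 17, 3].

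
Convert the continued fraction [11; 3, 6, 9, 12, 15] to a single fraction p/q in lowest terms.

359614/31779

Fold from the inside: start with 15/1.
  12 + 1/15 = 181/15
  9 + 15/181 = 1644/181
  6 + 181/1644 = 10045/1644
  3 + 1644/10045 = 31779/10045
  11 + 10045/31779 = 359614/31779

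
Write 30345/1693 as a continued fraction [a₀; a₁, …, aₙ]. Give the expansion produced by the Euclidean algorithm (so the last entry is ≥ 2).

30345 = 17×1693 + 1564
1693 = 1×1564 + 129
1564 = 12×129 + 16
129 = 8×16 + 1
16 = 16×1 + 0  (stop)
So 30345/1693 = [17; 1, 12, 8, 16].

[17; 1, 12, 8, 16]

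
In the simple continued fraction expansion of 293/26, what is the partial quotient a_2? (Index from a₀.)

293 = 11·26 + 7   →  a_0 = 11
26 = 3·7 + 5   →  a_1 = 3
7 = 1·5 + 2   →  a_2 = 1

1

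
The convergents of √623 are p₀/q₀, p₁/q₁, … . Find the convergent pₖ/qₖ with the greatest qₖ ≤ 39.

624/25

√623 = [24; 1, 23, 1, 48, …] (period length 4).
Convergents:
  p_0/q_0 = 24/1
  p_1/q_1 = 25/1
  p_2/q_2 = 599/24
  p_3/q_3 = 624/25
  p_4/q_4 = 30551/1224
q_3 = 25 ≤ 39 < 1224 = q_4, so the answer is 624/25.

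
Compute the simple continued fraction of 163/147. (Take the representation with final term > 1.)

[1; 9, 5, 3]

163 = 1×147 + 16
147 = 9×16 + 3
16 = 5×3 + 1
3 = 3×1 + 0  (stop)
So 163/147 = [1; 9, 5, 3].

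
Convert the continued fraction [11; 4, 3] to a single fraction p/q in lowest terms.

Using pₖ = aₖpₖ₋₁ + pₖ₋₂ and qₖ = aₖqₖ₋₁ + qₖ₋₂:
  k=0: a=11, p=11, q=1
  k=1: a=4, p=45, q=4
  k=2: a=3, p=146, q=13

146/13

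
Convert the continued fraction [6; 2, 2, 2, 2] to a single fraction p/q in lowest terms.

Fold from the inside: start with 2/1.
  2 + 1/2 = 5/2
  2 + 2/5 = 12/5
  2 + 5/12 = 29/12
  6 + 12/29 = 186/29

186/29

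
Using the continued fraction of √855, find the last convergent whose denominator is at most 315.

√855 = [29; 4, 6, 4, 58, …] (period length 4).
Convergents:
  p_0/q_0 = 29/1
  p_1/q_1 = 117/4
  p_2/q_2 = 731/25
  p_3/q_3 = 3041/104
  p_4/q_4 = 177109/6057
q_3 = 104 ≤ 315 < 6057 = q_4, so the answer is 3041/104.

3041/104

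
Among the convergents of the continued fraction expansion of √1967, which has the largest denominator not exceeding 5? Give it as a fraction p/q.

√1967 = [44; 2, 1, 5, 1, 2, 88, …] (period length 6).
Convergents:
  p_0/q_0 = 44/1
  p_1/q_1 = 89/2
  p_2/q_2 = 133/3
  p_3/q_3 = 754/17
q_2 = 3 ≤ 5 < 17 = q_3, so the answer is 133/3.

133/3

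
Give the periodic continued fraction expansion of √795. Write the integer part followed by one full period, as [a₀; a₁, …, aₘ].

[28; 5, 9, 5, 56]

a₀ = ⌊√795⌋ = 28.
With m₀=0, d₀=1 and mₖ₊₁ = dₖaₖ − mₖ, dₖ₊₁ = (n − mₖ₊₁²)/dₖ, aₖ₊₁ = ⌊(a₀+mₖ₊₁)/dₖ₊₁⌋:
  k=1: m=28, d=11, a=5
  k=2: m=27, d=6, a=9
  k=3: m=27, d=11, a=5
  k=4: m=28, d=1, a=56
d=1 and a=2a₀=56 at k=4, so the next step gives (m, d) = (28, 11) again — its k=1 value — and the period has length 4.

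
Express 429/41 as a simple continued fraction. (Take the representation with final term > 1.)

[10; 2, 6, 3]

429 = 10*41 + 19
41 = 2*19 + 3
19 = 6*3 + 1
3 = 3*1 + 0  (stop)
So 429/41 = [10; 2, 6, 3].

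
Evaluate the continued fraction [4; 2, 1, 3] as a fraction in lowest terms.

Fold from the inside: start with 3/1.
  1 + 1/3 = 4/3
  2 + 3/4 = 11/4
  4 + 4/11 = 48/11

48/11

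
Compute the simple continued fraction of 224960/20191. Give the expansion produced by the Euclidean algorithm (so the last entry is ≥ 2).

224960 = 11·20191 + 2859
20191 = 7·2859 + 178
2859 = 16·178 + 11
178 = 16·11 + 2
11 = 5·2 + 1
2 = 2·1 + 0  (stop)
So 224960/20191 = [11; 7, 16, 16, 5, 2].

[11; 7, 16, 16, 5, 2]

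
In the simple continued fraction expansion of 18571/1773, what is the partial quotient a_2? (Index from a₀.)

9

18571 = 10·1773 + 841   →  a_0 = 10
1773 = 2·841 + 91   →  a_1 = 2
841 = 9·91 + 22   →  a_2 = 9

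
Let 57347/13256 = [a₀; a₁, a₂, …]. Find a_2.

57347 = 4·13256 + 4323   →  a_0 = 4
13256 = 3·4323 + 287   →  a_1 = 3
4323 = 15·287 + 18   →  a_2 = 15

15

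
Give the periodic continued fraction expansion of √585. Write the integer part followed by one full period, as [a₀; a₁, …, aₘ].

a₀ = ⌊√585⌋ = 24.
With m₀=0, d₀=1 and mₖ₊₁ = dₖaₖ − mₖ, dₖ₊₁ = (n − mₖ₊₁²)/dₖ, aₖ₊₁ = ⌊(a₀+mₖ₊₁)/dₖ₊₁⌋:
  k=1: m=24, d=9, a=5
  k=2: m=21, d=16, a=2
  k=3: m=11, d=29, a=1
  k=4: m=18, d=9, a=4
  k=5: m=18, d=29, a=1
  k=6: m=11, d=16, a=2
  k=7: m=21, d=9, a=5
  k=8: m=24, d=1, a=48
d=1 and a=2a₀=48 at k=8, so the next step gives (m, d) = (24, 9) again — its k=1 value — and the period has length 8.

[24; 5, 2, 1, 4, 1, 2, 5, 48]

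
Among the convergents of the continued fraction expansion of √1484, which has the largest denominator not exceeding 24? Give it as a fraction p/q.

√1484 = [38; 1, 1, 10, 1, 1, 76, …] (period length 6).
Convergents:
  p_0/q_0 = 38/1
  p_1/q_1 = 39/1
  p_2/q_2 = 77/2
  p_3/q_3 = 809/21
  p_4/q_4 = 886/23
  p_5/q_5 = 1695/44
q_4 = 23 ≤ 24 < 44 = q_5, so the answer is 886/23.

886/23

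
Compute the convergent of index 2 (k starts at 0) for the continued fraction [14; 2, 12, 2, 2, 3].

Using pₖ = aₖpₖ₋₁ + pₖ₋₂, qₖ = aₖqₖ₋₁ + qₖ₋₂ (with p₋₁=1, p₋₂=0, q₋₁=0, q₋₂=1):
  k=0: a=14, p=14, q=1
  k=1: a=2, p=29, q=2
  k=2: a=12, p=362, q=25

362/25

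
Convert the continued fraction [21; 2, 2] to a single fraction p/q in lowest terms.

107/5

Using pₖ = aₖpₖ₋₁ + pₖ₋₂ and qₖ = aₖqₖ₋₁ + qₖ₋₂:
  k=0: a=21, p=21, q=1
  k=1: a=2, p=43, q=2
  k=2: a=2, p=107, q=5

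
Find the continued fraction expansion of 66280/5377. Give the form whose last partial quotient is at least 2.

66280 = 12*5377 + 1756
5377 = 3*1756 + 109
1756 = 16*109 + 12
109 = 9*12 + 1
12 = 12*1 + 0  (stop)
So 66280/5377 = [12; 3, 16, 9, 12].

[12; 3, 16, 9, 12]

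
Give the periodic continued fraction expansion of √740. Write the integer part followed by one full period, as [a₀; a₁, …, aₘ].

a₀ = ⌊√740⌋ = 27.
With m₀=0, d₀=1 and mₖ₊₁ = dₖaₖ − mₖ, dₖ₊₁ = (n − mₖ₊₁²)/dₖ, aₖ₊₁ = ⌊(a₀+mₖ₊₁)/dₖ₊₁⌋:
  k=1: m=27, d=11, a=4
  k=2: m=17, d=41, a=1
  k=3: m=24, d=4, a=12
  k=4: m=24, d=41, a=1
  k=5: m=17, d=11, a=4
  k=6: m=27, d=1, a=54
d=1 and a=2a₀=54 at k=6, so the next step gives (m, d) = (27, 11) again — its k=1 value — and the period has length 6.

[27; 4, 1, 12, 1, 4, 54]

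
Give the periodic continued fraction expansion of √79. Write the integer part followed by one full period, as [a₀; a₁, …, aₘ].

[8; 1, 7, 1, 16]

a₀ = ⌊√79⌋ = 8.
With m₀=0, d₀=1 and mₖ₊₁ = dₖaₖ − mₖ, dₖ₊₁ = (n − mₖ₊₁²)/dₖ, aₖ₊₁ = ⌊(a₀+mₖ₊₁)/dₖ₊₁⌋:
  k=1: m=8, d=15, a=1
  k=2: m=7, d=2, a=7
  k=3: m=7, d=15, a=1
  k=4: m=8, d=1, a=16
d=1 and a=2a₀=16 at k=4, so the next step gives (m, d) = (8, 15) again — its k=1 value — and the period has length 4.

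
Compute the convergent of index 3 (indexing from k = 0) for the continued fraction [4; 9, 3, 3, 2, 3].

Using pₖ = aₖpₖ₋₁ + pₖ₋₂, qₖ = aₖqₖ₋₁ + qₖ₋₂ (with p₋₁=1, p₋₂=0, q₋₁=0, q₋₂=1):
  k=0: a=4, p=4, q=1
  k=1: a=9, p=37, q=9
  k=2: a=3, p=115, q=28
  k=3: a=3, p=382, q=93

382/93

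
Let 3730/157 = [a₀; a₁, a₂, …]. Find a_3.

7

3730 = 23·157 + 119   →  a_0 = 23
157 = 1·119 + 38   →  a_1 = 1
119 = 3·38 + 5   →  a_2 = 3
38 = 7·5 + 3   →  a_3 = 7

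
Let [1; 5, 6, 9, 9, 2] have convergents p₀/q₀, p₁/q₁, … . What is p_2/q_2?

Using pₖ = aₖpₖ₋₁ + pₖ₋₂, qₖ = aₖqₖ₋₁ + qₖ₋₂ (with p₋₁=1, p₋₂=0, q₋₁=0, q₋₂=1):
  k=0: a=1, p=1, q=1
  k=1: a=5, p=6, q=5
  k=2: a=6, p=37, q=31

37/31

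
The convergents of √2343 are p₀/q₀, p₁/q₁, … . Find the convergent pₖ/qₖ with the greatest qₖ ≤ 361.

10649/220

√2343 = [48; 2, 2, 8, 2, 2, 96, …] (period length 6).
Convergents:
  p_0/q_0 = 48/1
  p_1/q_1 = 97/2
  p_2/q_2 = 242/5
  p_3/q_3 = 2033/42
  p_4/q_4 = 4308/89
  p_5/q_5 = 10649/220
  p_6/q_6 = 1026612/21209
q_5 = 220 ≤ 361 < 21209 = q_6, so the answer is 10649/220.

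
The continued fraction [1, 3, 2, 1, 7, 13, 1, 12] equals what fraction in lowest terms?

18269/14067

Fold from the inside: start with 12/1.
  1 + 1/12 = 13/12
  13 + 12/13 = 181/13
  7 + 13/181 = 1280/181
  1 + 181/1280 = 1461/1280
  2 + 1280/1461 = 4202/1461
  3 + 1461/4202 = 14067/4202
  1 + 4202/14067 = 18269/14067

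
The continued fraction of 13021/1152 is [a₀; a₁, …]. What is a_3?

3

13021 = 11·1152 + 349   →  a_0 = 11
1152 = 3·349 + 105   →  a_1 = 3
349 = 3·105 + 34   →  a_2 = 3
105 = 3·34 + 3   →  a_3 = 3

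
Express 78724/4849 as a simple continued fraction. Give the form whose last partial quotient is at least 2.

78724 = 16·4849 + 1140
4849 = 4·1140 + 289
1140 = 3·289 + 273
289 = 1·273 + 16
273 = 17·16 + 1
16 = 16·1 + 0  (stop)
So 78724/4849 = [16; 4, 3, 1, 17, 16].

[16; 4, 3, 1, 17, 16]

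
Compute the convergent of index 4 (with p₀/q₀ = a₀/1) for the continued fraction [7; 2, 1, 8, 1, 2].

Using pₖ = aₖpₖ₋₁ + pₖ₋₂, qₖ = aₖqₖ₋₁ + qₖ₋₂ (with p₋₁=1, p₋₂=0, q₋₁=0, q₋₂=1):
  k=0: a=7, p=7, q=1
  k=1: a=2, p=15, q=2
  k=2: a=1, p=22, q=3
  k=3: a=8, p=191, q=26
  k=4: a=1, p=213, q=29

213/29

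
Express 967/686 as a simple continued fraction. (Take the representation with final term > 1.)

967 = 1×686 + 281
686 = 2×281 + 124
281 = 2×124 + 33
124 = 3×33 + 25
33 = 1×25 + 8
25 = 3×8 + 1
8 = 8×1 + 0  (stop)
So 967/686 = [1; 2, 2, 3, 1, 3, 8].

[1; 2, 2, 3, 1, 3, 8]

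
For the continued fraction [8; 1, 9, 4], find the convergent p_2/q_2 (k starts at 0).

Using pₖ = aₖpₖ₋₁ + pₖ₋₂, qₖ = aₖqₖ₋₁ + qₖ₋₂ (with p₋₁=1, p₋₂=0, q₋₁=0, q₋₂=1):
  k=0: a=8, p=8, q=1
  k=1: a=1, p=9, q=1
  k=2: a=9, p=89, q=10

89/10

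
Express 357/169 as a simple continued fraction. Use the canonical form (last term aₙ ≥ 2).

357 = 2·169 + 19
169 = 8·19 + 17
19 = 1·17 + 2
17 = 8·2 + 1
2 = 2·1 + 0  (stop)
So 357/169 = [2; 8, 1, 8, 2].

[2; 8, 1, 8, 2]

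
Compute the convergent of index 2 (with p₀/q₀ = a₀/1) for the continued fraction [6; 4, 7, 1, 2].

Using pₖ = aₖpₖ₋₁ + pₖ₋₂, qₖ = aₖqₖ₋₁ + qₖ₋₂ (with p₋₁=1, p₋₂=0, q₋₁=0, q₋₂=1):
  k=0: a=6, p=6, q=1
  k=1: a=4, p=25, q=4
  k=2: a=7, p=181, q=29

181/29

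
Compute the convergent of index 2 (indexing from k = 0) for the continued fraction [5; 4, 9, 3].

194/37

Using pₖ = aₖpₖ₋₁ + pₖ₋₂, qₖ = aₖqₖ₋₁ + qₖ₋₂ (with p₋₁=1, p₋₂=0, q₋₁=0, q₋₂=1):
  k=0: a=5, p=5, q=1
  k=1: a=4, p=21, q=4
  k=2: a=9, p=194, q=37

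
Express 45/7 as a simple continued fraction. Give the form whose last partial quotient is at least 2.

[6; 2, 3]

45 = 6*7 + 3
7 = 2*3 + 1
3 = 3*1 + 0  (stop)
So 45/7 = [6; 2, 3].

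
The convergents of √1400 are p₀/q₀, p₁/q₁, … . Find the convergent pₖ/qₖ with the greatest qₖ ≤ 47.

449/12

√1400 = [37; 2, 2, 2, 74, …] (period length 4).
Convergents:
  p_0/q_0 = 37/1
  p_1/q_1 = 75/2
  p_2/q_2 = 187/5
  p_3/q_3 = 449/12
  p_4/q_4 = 33413/893
q_3 = 12 ≤ 47 < 893 = q_4, so the answer is 449/12.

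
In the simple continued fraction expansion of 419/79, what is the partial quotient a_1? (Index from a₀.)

419 = 5·79 + 24   →  a_0 = 5
79 = 3·24 + 7   →  a_1 = 3

3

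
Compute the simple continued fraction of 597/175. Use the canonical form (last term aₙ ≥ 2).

[3; 2, 2, 3, 10]

597 = 3×175 + 72
175 = 2×72 + 31
72 = 2×31 + 10
31 = 3×10 + 1
10 = 10×1 + 0  (stop)
So 597/175 = [3; 2, 2, 3, 10].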